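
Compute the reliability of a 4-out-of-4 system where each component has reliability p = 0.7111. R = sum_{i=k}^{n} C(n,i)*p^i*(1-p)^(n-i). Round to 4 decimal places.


k = 4, n = 4, p = 0.7111
i=4: C(4,4)=1 * 0.7111^4 * 0.2889^0 = 0.2557
R = sum of terms = 0.2557

0.2557


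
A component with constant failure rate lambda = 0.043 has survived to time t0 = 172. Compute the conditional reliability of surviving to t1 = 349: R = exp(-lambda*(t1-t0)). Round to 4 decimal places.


lambda = 0.043
t0 = 172, t1 = 349
t1 - t0 = 177
lambda * (t1-t0) = 0.043 * 177 = 7.611
R = exp(-7.611)
R = 0.0005

0.0005


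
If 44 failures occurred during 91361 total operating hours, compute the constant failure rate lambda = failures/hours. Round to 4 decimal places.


failures = 44
total_hours = 91361
lambda = 44 / 91361
lambda = 0.0005

0.0005


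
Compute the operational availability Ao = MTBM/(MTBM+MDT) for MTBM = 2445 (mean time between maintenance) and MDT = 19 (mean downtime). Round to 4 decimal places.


MTBM = 2445
MDT = 19
MTBM + MDT = 2464
Ao = 2445 / 2464
Ao = 0.9923

0.9923


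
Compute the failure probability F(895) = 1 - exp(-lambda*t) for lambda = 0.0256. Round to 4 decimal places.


lambda = 0.0256, t = 895
lambda * t = 22.912
exp(-22.912) = 0.0
F(t) = 1 - 0.0
F(t) = 1.0

1.0


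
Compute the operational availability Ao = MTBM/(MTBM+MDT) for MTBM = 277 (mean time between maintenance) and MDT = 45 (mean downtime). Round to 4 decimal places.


MTBM = 277
MDT = 45
MTBM + MDT = 322
Ao = 277 / 322
Ao = 0.8602

0.8602


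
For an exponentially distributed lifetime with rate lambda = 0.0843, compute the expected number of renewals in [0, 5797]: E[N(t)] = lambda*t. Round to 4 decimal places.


lambda = 0.0843
t = 5797
E[N(t)] = lambda * t
E[N(t)] = 0.0843 * 5797
E[N(t)] = 488.6871

488.6871


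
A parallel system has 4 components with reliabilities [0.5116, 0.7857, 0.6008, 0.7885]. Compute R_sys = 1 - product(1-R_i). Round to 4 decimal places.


Components: [0.5116, 0.7857, 0.6008, 0.7885]
(1 - 0.5116) = 0.4884, running product = 0.4884
(1 - 0.7857) = 0.2143, running product = 0.1047
(1 - 0.6008) = 0.3992, running product = 0.0418
(1 - 0.7885) = 0.2115, running product = 0.0088
Product of (1-R_i) = 0.0088
R_sys = 1 - 0.0088 = 0.9912

0.9912


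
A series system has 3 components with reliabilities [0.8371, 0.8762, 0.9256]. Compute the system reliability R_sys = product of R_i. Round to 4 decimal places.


Components: [0.8371, 0.8762, 0.9256]
After component 1 (R=0.8371): product = 0.8371
After component 2 (R=0.8762): product = 0.7335
After component 3 (R=0.9256): product = 0.6789
R_sys = 0.6789

0.6789


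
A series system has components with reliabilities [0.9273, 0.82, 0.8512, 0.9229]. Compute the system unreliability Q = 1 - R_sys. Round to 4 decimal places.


Components: [0.9273, 0.82, 0.8512, 0.9229]
After component 1: product = 0.9273
After component 2: product = 0.7604
After component 3: product = 0.6472
After component 4: product = 0.5973
R_sys = 0.5973
Q = 1 - 0.5973 = 0.4027

0.4027


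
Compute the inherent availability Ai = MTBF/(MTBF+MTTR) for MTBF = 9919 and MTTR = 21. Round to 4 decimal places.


MTBF = 9919
MTTR = 21
MTBF + MTTR = 9940
Ai = 9919 / 9940
Ai = 0.9979

0.9979


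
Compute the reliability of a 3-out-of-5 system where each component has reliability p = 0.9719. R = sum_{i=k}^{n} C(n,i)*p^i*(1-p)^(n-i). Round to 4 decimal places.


k = 3, n = 5, p = 0.9719
i=3: C(5,3)=10 * 0.9719^3 * 0.0281^2 = 0.0072
i=4: C(5,4)=5 * 0.9719^4 * 0.0281^1 = 0.1254
i=5: C(5,5)=1 * 0.9719^5 * 0.0281^0 = 0.8672
R = sum of terms = 0.9998

0.9998


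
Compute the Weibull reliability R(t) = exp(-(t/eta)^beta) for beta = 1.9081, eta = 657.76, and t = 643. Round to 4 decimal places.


beta = 1.9081, eta = 657.76, t = 643
t/eta = 643 / 657.76 = 0.9776
(t/eta)^beta = 0.9776^1.9081 = 0.9576
R(t) = exp(-0.9576)
R(t) = 0.3838

0.3838


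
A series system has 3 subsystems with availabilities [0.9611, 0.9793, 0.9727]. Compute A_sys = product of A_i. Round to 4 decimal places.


Subsystems: [0.9611, 0.9793, 0.9727]
After subsystem 1 (A=0.9611): product = 0.9611
After subsystem 2 (A=0.9793): product = 0.9412
After subsystem 3 (A=0.9727): product = 0.9155
A_sys = 0.9155

0.9155


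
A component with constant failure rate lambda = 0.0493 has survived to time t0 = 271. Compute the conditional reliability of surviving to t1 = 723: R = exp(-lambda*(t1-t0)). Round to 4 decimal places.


lambda = 0.0493
t0 = 271, t1 = 723
t1 - t0 = 452
lambda * (t1-t0) = 0.0493 * 452 = 22.2836
R = exp(-22.2836)
R = 0.0

0.0


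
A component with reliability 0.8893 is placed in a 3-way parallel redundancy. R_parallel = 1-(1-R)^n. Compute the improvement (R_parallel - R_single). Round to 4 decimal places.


R_single = 0.8893, n = 3
1 - R_single = 0.1107
(1 - R_single)^n = 0.1107^3 = 0.0014
R_parallel = 1 - 0.0014 = 0.9986
Improvement = 0.9986 - 0.8893
Improvement = 0.1093

0.1093


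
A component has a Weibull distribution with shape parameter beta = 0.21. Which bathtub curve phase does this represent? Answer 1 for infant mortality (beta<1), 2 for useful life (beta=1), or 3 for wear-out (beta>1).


beta = 0.21
Compare beta to 1:
beta < 1 => infant mortality (phase 1)
beta = 1 => useful life (phase 2)
beta > 1 => wear-out (phase 3)
Since beta = 0.21, this is infant mortality (decreasing failure rate)
Phase = 1

1


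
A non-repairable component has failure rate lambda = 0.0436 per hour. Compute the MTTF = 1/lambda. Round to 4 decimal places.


lambda = 0.0436
MTTF = 1 / 0.0436
MTTF = 22.9358

22.9358


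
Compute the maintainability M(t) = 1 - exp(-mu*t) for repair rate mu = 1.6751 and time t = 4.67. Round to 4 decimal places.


mu = 1.6751, t = 4.67
mu * t = 1.6751 * 4.67 = 7.8227
exp(-7.8227) = 0.0004
M(t) = 1 - 0.0004
M(t) = 0.9996

0.9996


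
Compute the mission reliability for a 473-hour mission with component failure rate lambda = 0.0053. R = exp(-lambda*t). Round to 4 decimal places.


lambda = 0.0053
mission_time = 473
lambda * t = 0.0053 * 473 = 2.5069
R = exp(-2.5069)
R = 0.0815

0.0815


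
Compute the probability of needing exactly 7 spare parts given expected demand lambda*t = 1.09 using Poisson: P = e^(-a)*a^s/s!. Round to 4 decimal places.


a = 1.09, s = 7
e^(-a) = e^(-1.09) = 0.3362
a^s = 1.09^7 = 1.828
s! = 5040
P = 0.3362 * 1.828 / 5040
P = 0.0001

0.0001


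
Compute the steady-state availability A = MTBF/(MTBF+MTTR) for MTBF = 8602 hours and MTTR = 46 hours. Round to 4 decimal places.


MTBF = 8602
MTTR = 46
MTBF + MTTR = 8648
A = 8602 / 8648
A = 0.9947

0.9947


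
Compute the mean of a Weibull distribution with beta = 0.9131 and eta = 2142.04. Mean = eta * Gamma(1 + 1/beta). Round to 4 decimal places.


beta = 0.9131, eta = 2142.04
1/beta = 1.0952
1 + 1/beta = 2.0952
Gamma(2.0952) = 1.044
Mean = 2142.04 * 1.044
Mean = 2236.3821

2236.3821


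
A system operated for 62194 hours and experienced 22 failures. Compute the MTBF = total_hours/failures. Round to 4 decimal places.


total_hours = 62194
failures = 22
MTBF = 62194 / 22
MTBF = 2827.0

2827.0


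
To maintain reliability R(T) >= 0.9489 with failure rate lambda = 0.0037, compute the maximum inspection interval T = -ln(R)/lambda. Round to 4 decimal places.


R_target = 0.9489
lambda = 0.0037
-ln(0.9489) = 0.0525
T = 0.0525 / 0.0037
T = 14.1762

14.1762


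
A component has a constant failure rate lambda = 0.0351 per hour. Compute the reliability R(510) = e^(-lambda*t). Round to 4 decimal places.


lambda = 0.0351
t = 510
lambda * t = 17.901
R(t) = e^(-17.901)
R(t) = 0.0

0.0


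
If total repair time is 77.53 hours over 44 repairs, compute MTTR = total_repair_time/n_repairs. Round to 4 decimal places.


total_repair_time = 77.53
n_repairs = 44
MTTR = 77.53 / 44
MTTR = 1.762

1.762


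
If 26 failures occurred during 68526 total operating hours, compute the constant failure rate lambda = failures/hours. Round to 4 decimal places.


failures = 26
total_hours = 68526
lambda = 26 / 68526
lambda = 0.0004

0.0004


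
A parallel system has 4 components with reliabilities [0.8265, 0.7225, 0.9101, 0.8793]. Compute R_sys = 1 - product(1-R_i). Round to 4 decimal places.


Components: [0.8265, 0.7225, 0.9101, 0.8793]
(1 - 0.8265) = 0.1735, running product = 0.1735
(1 - 0.7225) = 0.2775, running product = 0.0481
(1 - 0.9101) = 0.0899, running product = 0.0043
(1 - 0.8793) = 0.1207, running product = 0.0005
Product of (1-R_i) = 0.0005
R_sys = 1 - 0.0005 = 0.9995

0.9995


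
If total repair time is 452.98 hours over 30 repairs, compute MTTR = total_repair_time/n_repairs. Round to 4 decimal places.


total_repair_time = 452.98
n_repairs = 30
MTTR = 452.98 / 30
MTTR = 15.0993

15.0993


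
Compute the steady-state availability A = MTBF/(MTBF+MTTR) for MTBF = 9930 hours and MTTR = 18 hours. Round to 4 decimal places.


MTBF = 9930
MTTR = 18
MTBF + MTTR = 9948
A = 9930 / 9948
A = 0.9982

0.9982


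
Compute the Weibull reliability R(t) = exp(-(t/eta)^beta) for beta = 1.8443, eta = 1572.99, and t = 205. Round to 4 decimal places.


beta = 1.8443, eta = 1572.99, t = 205
t/eta = 205 / 1572.99 = 0.1303
(t/eta)^beta = 0.1303^1.8443 = 0.0233
R(t) = exp(-0.0233)
R(t) = 0.9769

0.9769


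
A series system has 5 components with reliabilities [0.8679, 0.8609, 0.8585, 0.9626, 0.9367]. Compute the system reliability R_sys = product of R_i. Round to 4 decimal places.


Components: [0.8679, 0.8609, 0.8585, 0.9626, 0.9367]
After component 1 (R=0.8679): product = 0.8679
After component 2 (R=0.8609): product = 0.7472
After component 3 (R=0.8585): product = 0.6414
After component 4 (R=0.9626): product = 0.6175
After component 5 (R=0.9367): product = 0.5784
R_sys = 0.5784

0.5784


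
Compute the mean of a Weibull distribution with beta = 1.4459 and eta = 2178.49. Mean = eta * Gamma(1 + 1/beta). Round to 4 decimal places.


beta = 1.4459, eta = 2178.49
1/beta = 0.6916
1 + 1/beta = 1.6916
Gamma(1.6916) = 0.9071
Mean = 2178.49 * 0.9071
Mean = 1976.0555

1976.0555


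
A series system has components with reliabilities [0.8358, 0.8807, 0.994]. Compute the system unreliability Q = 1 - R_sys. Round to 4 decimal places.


Components: [0.8358, 0.8807, 0.994]
After component 1: product = 0.8358
After component 2: product = 0.7361
After component 3: product = 0.7317
R_sys = 0.7317
Q = 1 - 0.7317 = 0.2683

0.2683


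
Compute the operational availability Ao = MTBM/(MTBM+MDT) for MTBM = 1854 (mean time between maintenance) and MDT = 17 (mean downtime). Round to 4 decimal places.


MTBM = 1854
MDT = 17
MTBM + MDT = 1871
Ao = 1854 / 1871
Ao = 0.9909

0.9909


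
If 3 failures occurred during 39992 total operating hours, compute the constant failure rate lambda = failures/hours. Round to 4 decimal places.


failures = 3
total_hours = 39992
lambda = 3 / 39992
lambda = 0.0001

0.0001


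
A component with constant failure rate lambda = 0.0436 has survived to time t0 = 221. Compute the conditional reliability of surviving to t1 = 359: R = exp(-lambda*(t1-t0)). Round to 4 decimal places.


lambda = 0.0436
t0 = 221, t1 = 359
t1 - t0 = 138
lambda * (t1-t0) = 0.0436 * 138 = 6.0168
R = exp(-6.0168)
R = 0.0024

0.0024


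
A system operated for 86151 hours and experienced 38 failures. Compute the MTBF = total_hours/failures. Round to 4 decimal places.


total_hours = 86151
failures = 38
MTBF = 86151 / 38
MTBF = 2267.1316

2267.1316


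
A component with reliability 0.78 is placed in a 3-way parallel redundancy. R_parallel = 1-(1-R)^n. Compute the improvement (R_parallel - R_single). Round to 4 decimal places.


R_single = 0.78, n = 3
1 - R_single = 0.22
(1 - R_single)^n = 0.22^3 = 0.0106
R_parallel = 1 - 0.0106 = 0.9894
Improvement = 0.9894 - 0.78
Improvement = 0.2094

0.2094


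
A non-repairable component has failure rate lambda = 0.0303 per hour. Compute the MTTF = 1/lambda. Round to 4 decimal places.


lambda = 0.0303
MTTF = 1 / 0.0303
MTTF = 33.0033

33.0033


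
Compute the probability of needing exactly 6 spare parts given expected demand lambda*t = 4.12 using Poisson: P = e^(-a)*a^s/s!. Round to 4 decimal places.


a = 4.12, s = 6
e^(-a) = e^(-4.12) = 0.0162
a^s = 4.12^6 = 4890.8382
s! = 720
P = 0.0162 * 4890.8382 / 720
P = 0.1103

0.1103


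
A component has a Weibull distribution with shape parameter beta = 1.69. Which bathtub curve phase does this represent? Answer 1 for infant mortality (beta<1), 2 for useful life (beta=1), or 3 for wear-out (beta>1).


beta = 1.69
Compare beta to 1:
beta < 1 => infant mortality (phase 1)
beta = 1 => useful life (phase 2)
beta > 1 => wear-out (phase 3)
Since beta = 1.69, this is wear-out (increasing failure rate)
Phase = 3

3


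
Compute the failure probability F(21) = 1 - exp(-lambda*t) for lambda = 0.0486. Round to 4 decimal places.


lambda = 0.0486, t = 21
lambda * t = 1.0206
exp(-1.0206) = 0.3604
F(t) = 1 - 0.3604
F(t) = 0.6396

0.6396


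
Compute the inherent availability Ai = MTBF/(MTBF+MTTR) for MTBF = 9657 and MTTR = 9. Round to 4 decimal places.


MTBF = 9657
MTTR = 9
MTBF + MTTR = 9666
Ai = 9657 / 9666
Ai = 0.9991

0.9991


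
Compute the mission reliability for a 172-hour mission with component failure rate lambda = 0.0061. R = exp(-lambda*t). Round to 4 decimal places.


lambda = 0.0061
mission_time = 172
lambda * t = 0.0061 * 172 = 1.0492
R = exp(-1.0492)
R = 0.3502

0.3502


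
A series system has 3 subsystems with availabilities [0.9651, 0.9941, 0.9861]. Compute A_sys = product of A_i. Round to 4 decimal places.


Subsystems: [0.9651, 0.9941, 0.9861]
After subsystem 1 (A=0.9651): product = 0.9651
After subsystem 2 (A=0.9941): product = 0.9594
After subsystem 3 (A=0.9861): product = 0.9461
A_sys = 0.9461

0.9461


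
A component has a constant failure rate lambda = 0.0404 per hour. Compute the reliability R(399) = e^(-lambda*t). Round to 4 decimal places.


lambda = 0.0404
t = 399
lambda * t = 16.1196
R(t) = e^(-16.1196)
R(t) = 0.0

0.0


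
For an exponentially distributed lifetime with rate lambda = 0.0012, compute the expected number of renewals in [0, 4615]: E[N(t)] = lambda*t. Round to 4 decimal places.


lambda = 0.0012
t = 4615
E[N(t)] = lambda * t
E[N(t)] = 0.0012 * 4615
E[N(t)] = 5.538

5.538


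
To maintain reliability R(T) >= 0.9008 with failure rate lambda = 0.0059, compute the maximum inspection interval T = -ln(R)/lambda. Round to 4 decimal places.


R_target = 0.9008
lambda = 0.0059
-ln(0.9008) = 0.1045
T = 0.1045 / 0.0059
T = 17.7071

17.7071


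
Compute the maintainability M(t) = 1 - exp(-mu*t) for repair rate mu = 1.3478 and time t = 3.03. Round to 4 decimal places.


mu = 1.3478, t = 3.03
mu * t = 1.3478 * 3.03 = 4.0838
exp(-4.0838) = 0.0168
M(t) = 1 - 0.0168
M(t) = 0.9832

0.9832


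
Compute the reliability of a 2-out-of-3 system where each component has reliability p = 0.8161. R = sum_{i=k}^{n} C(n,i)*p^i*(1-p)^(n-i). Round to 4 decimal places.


k = 2, n = 3, p = 0.8161
i=2: C(3,2)=3 * 0.8161^2 * 0.1839^1 = 0.3674
i=3: C(3,3)=1 * 0.8161^3 * 0.1839^0 = 0.5435
R = sum of terms = 0.911

0.911


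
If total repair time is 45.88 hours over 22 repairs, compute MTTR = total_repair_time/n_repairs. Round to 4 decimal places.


total_repair_time = 45.88
n_repairs = 22
MTTR = 45.88 / 22
MTTR = 2.0855

2.0855


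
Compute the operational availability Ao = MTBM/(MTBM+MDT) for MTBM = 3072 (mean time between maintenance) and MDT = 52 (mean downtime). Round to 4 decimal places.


MTBM = 3072
MDT = 52
MTBM + MDT = 3124
Ao = 3072 / 3124
Ao = 0.9834

0.9834


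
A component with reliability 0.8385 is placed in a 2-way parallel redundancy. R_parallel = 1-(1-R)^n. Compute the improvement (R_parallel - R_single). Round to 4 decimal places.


R_single = 0.8385, n = 2
1 - R_single = 0.1615
(1 - R_single)^n = 0.1615^2 = 0.0261
R_parallel = 1 - 0.0261 = 0.9739
Improvement = 0.9739 - 0.8385
Improvement = 0.1354

0.1354


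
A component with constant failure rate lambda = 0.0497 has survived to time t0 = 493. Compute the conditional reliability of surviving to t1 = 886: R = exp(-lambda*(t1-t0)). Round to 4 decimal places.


lambda = 0.0497
t0 = 493, t1 = 886
t1 - t0 = 393
lambda * (t1-t0) = 0.0497 * 393 = 19.5321
R = exp(-19.5321)
R = 0.0

0.0


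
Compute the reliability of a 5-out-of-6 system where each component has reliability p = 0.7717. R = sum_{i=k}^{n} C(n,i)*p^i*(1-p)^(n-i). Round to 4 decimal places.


k = 5, n = 6, p = 0.7717
i=5: C(6,5)=6 * 0.7717^5 * 0.2283^1 = 0.3749
i=6: C(6,6)=1 * 0.7717^6 * 0.2283^0 = 0.2112
R = sum of terms = 0.5861

0.5861


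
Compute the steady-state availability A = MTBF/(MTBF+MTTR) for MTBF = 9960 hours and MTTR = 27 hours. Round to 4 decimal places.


MTBF = 9960
MTTR = 27
MTBF + MTTR = 9987
A = 9960 / 9987
A = 0.9973

0.9973


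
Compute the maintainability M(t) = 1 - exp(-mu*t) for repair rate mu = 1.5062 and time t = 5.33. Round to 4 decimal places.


mu = 1.5062, t = 5.33
mu * t = 1.5062 * 5.33 = 8.028
exp(-8.028) = 0.0003
M(t) = 1 - 0.0003
M(t) = 0.9997

0.9997


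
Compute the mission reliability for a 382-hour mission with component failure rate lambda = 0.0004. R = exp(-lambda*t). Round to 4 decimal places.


lambda = 0.0004
mission_time = 382
lambda * t = 0.0004 * 382 = 0.1528
R = exp(-0.1528)
R = 0.8583

0.8583


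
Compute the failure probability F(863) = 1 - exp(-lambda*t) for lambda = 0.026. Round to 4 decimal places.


lambda = 0.026, t = 863
lambda * t = 22.438
exp(-22.438) = 0.0
F(t) = 1 - 0.0
F(t) = 1.0

1.0


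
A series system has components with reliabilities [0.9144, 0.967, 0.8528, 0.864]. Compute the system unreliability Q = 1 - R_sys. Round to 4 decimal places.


Components: [0.9144, 0.967, 0.8528, 0.864]
After component 1: product = 0.9144
After component 2: product = 0.8842
After component 3: product = 0.7541
After component 4: product = 0.6515
R_sys = 0.6515
Q = 1 - 0.6515 = 0.3485

0.3485


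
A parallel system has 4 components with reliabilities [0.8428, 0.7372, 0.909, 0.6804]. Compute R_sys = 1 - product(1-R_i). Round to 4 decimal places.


Components: [0.8428, 0.7372, 0.909, 0.6804]
(1 - 0.8428) = 0.1572, running product = 0.1572
(1 - 0.7372) = 0.2628, running product = 0.0413
(1 - 0.909) = 0.091, running product = 0.0038
(1 - 0.6804) = 0.3196, running product = 0.0012
Product of (1-R_i) = 0.0012
R_sys = 1 - 0.0012 = 0.9988

0.9988


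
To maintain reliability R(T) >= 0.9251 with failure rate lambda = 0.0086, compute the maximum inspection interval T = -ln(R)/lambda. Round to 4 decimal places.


R_target = 0.9251
lambda = 0.0086
-ln(0.9251) = 0.0779
T = 0.0779 / 0.0086
T = 9.0527

9.0527


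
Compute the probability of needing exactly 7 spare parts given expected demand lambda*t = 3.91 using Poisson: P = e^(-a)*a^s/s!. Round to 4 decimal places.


a = 3.91, s = 7
e^(-a) = e^(-3.91) = 0.02
a^s = 3.91^7 = 13971.3156
s! = 5040
P = 0.02 * 13971.3156 / 5040
P = 0.0556

0.0556


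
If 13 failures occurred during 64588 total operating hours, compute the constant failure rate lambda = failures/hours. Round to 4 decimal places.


failures = 13
total_hours = 64588
lambda = 13 / 64588
lambda = 0.0002

0.0002


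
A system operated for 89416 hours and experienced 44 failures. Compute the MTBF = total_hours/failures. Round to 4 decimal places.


total_hours = 89416
failures = 44
MTBF = 89416 / 44
MTBF = 2032.1818

2032.1818


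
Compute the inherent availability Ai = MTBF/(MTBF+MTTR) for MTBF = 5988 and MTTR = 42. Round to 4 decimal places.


MTBF = 5988
MTTR = 42
MTBF + MTTR = 6030
Ai = 5988 / 6030
Ai = 0.993

0.993


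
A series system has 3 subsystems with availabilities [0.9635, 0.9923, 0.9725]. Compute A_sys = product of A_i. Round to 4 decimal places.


Subsystems: [0.9635, 0.9923, 0.9725]
After subsystem 1 (A=0.9635): product = 0.9635
After subsystem 2 (A=0.9923): product = 0.9561
After subsystem 3 (A=0.9725): product = 0.9298
A_sys = 0.9298

0.9298


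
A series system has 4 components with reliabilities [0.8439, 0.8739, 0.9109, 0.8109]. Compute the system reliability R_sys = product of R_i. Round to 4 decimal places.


Components: [0.8439, 0.8739, 0.9109, 0.8109]
After component 1 (R=0.8439): product = 0.8439
After component 2 (R=0.8739): product = 0.7375
After component 3 (R=0.9109): product = 0.6718
After component 4 (R=0.8109): product = 0.5447
R_sys = 0.5447

0.5447


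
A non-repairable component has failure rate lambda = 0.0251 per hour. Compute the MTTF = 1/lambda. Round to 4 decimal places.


lambda = 0.0251
MTTF = 1 / 0.0251
MTTF = 39.8406

39.8406


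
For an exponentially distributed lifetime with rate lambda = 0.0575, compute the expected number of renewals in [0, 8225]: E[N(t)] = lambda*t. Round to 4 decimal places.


lambda = 0.0575
t = 8225
E[N(t)] = lambda * t
E[N(t)] = 0.0575 * 8225
E[N(t)] = 472.9375

472.9375


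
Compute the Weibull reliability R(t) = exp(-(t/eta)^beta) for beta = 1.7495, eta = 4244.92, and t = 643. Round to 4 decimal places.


beta = 1.7495, eta = 4244.92, t = 643
t/eta = 643 / 4244.92 = 0.1515
(t/eta)^beta = 0.1515^1.7495 = 0.0368
R(t) = exp(-0.0368)
R(t) = 0.9639

0.9639


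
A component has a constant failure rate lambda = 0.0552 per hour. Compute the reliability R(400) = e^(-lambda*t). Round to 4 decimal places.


lambda = 0.0552
t = 400
lambda * t = 22.08
R(t) = e^(-22.08)
R(t) = 0.0

0.0


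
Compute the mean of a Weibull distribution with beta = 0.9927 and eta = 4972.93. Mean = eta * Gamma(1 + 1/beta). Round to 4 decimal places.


beta = 0.9927, eta = 4972.93
1/beta = 1.0074
1 + 1/beta = 2.0074
Gamma(2.0074) = 1.0031
Mean = 4972.93 * 1.0031
Mean = 4988.5019

4988.5019


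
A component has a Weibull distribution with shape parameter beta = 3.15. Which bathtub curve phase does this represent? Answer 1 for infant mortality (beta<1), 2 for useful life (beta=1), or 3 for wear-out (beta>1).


beta = 3.15
Compare beta to 1:
beta < 1 => infant mortality (phase 1)
beta = 1 => useful life (phase 2)
beta > 1 => wear-out (phase 3)
Since beta = 3.15, this is wear-out (increasing failure rate)
Phase = 3

3


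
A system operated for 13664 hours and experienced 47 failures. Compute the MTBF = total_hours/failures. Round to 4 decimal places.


total_hours = 13664
failures = 47
MTBF = 13664 / 47
MTBF = 290.7234

290.7234


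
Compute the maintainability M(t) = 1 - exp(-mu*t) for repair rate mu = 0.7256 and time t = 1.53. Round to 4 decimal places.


mu = 0.7256, t = 1.53
mu * t = 0.7256 * 1.53 = 1.1102
exp(-1.1102) = 0.3295
M(t) = 1 - 0.3295
M(t) = 0.6705

0.6705


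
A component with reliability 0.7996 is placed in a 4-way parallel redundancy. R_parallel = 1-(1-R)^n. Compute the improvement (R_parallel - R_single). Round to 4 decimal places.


R_single = 0.7996, n = 4
1 - R_single = 0.2004
(1 - R_single)^n = 0.2004^4 = 0.0016
R_parallel = 1 - 0.0016 = 0.9984
Improvement = 0.9984 - 0.7996
Improvement = 0.1988

0.1988


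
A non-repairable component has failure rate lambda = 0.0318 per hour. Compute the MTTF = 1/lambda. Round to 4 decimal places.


lambda = 0.0318
MTTF = 1 / 0.0318
MTTF = 31.4465

31.4465


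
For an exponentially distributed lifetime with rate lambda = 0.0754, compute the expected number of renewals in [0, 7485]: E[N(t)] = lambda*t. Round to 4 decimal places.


lambda = 0.0754
t = 7485
E[N(t)] = lambda * t
E[N(t)] = 0.0754 * 7485
E[N(t)] = 564.369

564.369


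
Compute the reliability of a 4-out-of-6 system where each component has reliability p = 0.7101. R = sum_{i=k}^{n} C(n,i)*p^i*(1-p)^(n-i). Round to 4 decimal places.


k = 4, n = 6, p = 0.7101
i=4: C(6,4)=15 * 0.7101^4 * 0.2899^2 = 0.3205
i=5: C(6,5)=6 * 0.7101^5 * 0.2899^1 = 0.314
i=6: C(6,6)=1 * 0.7101^6 * 0.2899^0 = 0.1282
R = sum of terms = 0.7628

0.7628


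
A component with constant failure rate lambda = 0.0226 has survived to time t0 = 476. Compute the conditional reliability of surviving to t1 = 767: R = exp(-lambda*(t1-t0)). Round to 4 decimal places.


lambda = 0.0226
t0 = 476, t1 = 767
t1 - t0 = 291
lambda * (t1-t0) = 0.0226 * 291 = 6.5766
R = exp(-6.5766)
R = 0.0014

0.0014


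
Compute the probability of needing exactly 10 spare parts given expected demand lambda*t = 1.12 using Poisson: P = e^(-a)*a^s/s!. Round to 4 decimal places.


a = 1.12, s = 10
e^(-a) = e^(-1.12) = 0.3263
a^s = 1.12^10 = 3.1058
s! = 3628800
P = 0.3263 * 3.1058 / 3628800
P = 0.0

0.0


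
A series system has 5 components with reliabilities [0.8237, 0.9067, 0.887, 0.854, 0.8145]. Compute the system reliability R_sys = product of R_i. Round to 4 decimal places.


Components: [0.8237, 0.9067, 0.887, 0.854, 0.8145]
After component 1 (R=0.8237): product = 0.8237
After component 2 (R=0.9067): product = 0.7468
After component 3 (R=0.887): product = 0.6625
After component 4 (R=0.854): product = 0.5657
After component 5 (R=0.8145): product = 0.4608
R_sys = 0.4608

0.4608


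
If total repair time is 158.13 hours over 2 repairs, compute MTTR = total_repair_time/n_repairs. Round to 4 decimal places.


total_repair_time = 158.13
n_repairs = 2
MTTR = 158.13 / 2
MTTR = 79.065

79.065


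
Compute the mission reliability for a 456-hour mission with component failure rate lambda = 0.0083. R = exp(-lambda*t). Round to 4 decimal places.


lambda = 0.0083
mission_time = 456
lambda * t = 0.0083 * 456 = 3.7848
R = exp(-3.7848)
R = 0.0227

0.0227


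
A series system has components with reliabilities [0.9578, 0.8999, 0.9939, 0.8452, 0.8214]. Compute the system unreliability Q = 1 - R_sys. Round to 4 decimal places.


Components: [0.9578, 0.8999, 0.9939, 0.8452, 0.8214]
After component 1: product = 0.9578
After component 2: product = 0.8619
After component 3: product = 0.8567
After component 4: product = 0.7241
After component 5: product = 0.5947
R_sys = 0.5947
Q = 1 - 0.5947 = 0.4053

0.4053


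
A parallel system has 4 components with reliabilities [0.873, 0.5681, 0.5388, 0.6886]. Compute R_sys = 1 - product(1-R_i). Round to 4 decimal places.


Components: [0.873, 0.5681, 0.5388, 0.6886]
(1 - 0.873) = 0.127, running product = 0.127
(1 - 0.5681) = 0.4319, running product = 0.0549
(1 - 0.5388) = 0.4612, running product = 0.0253
(1 - 0.6886) = 0.3114, running product = 0.0079
Product of (1-R_i) = 0.0079
R_sys = 1 - 0.0079 = 0.9921

0.9921


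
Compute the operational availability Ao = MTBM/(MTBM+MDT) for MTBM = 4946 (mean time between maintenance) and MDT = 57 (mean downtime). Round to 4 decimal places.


MTBM = 4946
MDT = 57
MTBM + MDT = 5003
Ao = 4946 / 5003
Ao = 0.9886

0.9886


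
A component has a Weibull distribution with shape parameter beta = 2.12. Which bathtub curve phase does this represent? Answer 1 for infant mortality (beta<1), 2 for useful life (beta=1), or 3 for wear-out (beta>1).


beta = 2.12
Compare beta to 1:
beta < 1 => infant mortality (phase 1)
beta = 1 => useful life (phase 2)
beta > 1 => wear-out (phase 3)
Since beta = 2.12, this is wear-out (increasing failure rate)
Phase = 3

3


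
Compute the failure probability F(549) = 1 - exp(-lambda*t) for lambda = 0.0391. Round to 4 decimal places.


lambda = 0.0391, t = 549
lambda * t = 21.4659
exp(-21.4659) = 0.0
F(t) = 1 - 0.0
F(t) = 1.0

1.0


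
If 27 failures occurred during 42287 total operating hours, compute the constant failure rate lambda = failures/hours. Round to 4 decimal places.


failures = 27
total_hours = 42287
lambda = 27 / 42287
lambda = 0.0006

0.0006


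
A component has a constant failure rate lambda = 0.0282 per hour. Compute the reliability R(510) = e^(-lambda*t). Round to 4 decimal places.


lambda = 0.0282
t = 510
lambda * t = 14.382
R(t) = e^(-14.382)
R(t) = 0.0

0.0


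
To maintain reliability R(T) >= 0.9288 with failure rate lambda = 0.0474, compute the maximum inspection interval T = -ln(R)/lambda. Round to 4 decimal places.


R_target = 0.9288
lambda = 0.0474
-ln(0.9288) = 0.0739
T = 0.0739 / 0.0474
T = 1.5583

1.5583


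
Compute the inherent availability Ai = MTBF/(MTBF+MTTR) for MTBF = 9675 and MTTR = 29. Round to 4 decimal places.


MTBF = 9675
MTTR = 29
MTBF + MTTR = 9704
Ai = 9675 / 9704
Ai = 0.997

0.997


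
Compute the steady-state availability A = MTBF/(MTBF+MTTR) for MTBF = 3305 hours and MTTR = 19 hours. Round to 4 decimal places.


MTBF = 3305
MTTR = 19
MTBF + MTTR = 3324
A = 3305 / 3324
A = 0.9943

0.9943


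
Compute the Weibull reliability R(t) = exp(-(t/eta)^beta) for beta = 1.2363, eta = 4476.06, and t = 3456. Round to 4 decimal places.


beta = 1.2363, eta = 4476.06, t = 3456
t/eta = 3456 / 4476.06 = 0.7721
(t/eta)^beta = 0.7721^1.2363 = 0.7263
R(t) = exp(-0.7263)
R(t) = 0.4837

0.4837


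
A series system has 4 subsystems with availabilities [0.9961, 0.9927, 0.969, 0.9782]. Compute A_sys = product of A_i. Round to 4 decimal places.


Subsystems: [0.9961, 0.9927, 0.969, 0.9782]
After subsystem 1 (A=0.9961): product = 0.9961
After subsystem 2 (A=0.9927): product = 0.9888
After subsystem 3 (A=0.969): product = 0.9582
After subsystem 4 (A=0.9782): product = 0.9373
A_sys = 0.9373

0.9373


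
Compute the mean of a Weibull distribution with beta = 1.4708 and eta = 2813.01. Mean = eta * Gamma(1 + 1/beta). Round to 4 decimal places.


beta = 1.4708, eta = 2813.01
1/beta = 0.6799
1 + 1/beta = 1.6799
Gamma(1.6799) = 0.905
Mean = 2813.01 * 0.905
Mean = 2545.729

2545.729


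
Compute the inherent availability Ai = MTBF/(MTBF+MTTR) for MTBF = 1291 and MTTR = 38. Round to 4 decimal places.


MTBF = 1291
MTTR = 38
MTBF + MTTR = 1329
Ai = 1291 / 1329
Ai = 0.9714

0.9714


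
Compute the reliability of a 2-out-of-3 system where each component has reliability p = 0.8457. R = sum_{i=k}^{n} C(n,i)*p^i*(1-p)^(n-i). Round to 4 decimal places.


k = 2, n = 3, p = 0.8457
i=2: C(3,2)=3 * 0.8457^2 * 0.1543^1 = 0.3311
i=3: C(3,3)=1 * 0.8457^3 * 0.1543^0 = 0.6049
R = sum of terms = 0.9359

0.9359


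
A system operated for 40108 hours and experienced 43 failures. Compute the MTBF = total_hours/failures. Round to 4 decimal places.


total_hours = 40108
failures = 43
MTBF = 40108 / 43
MTBF = 932.7442

932.7442


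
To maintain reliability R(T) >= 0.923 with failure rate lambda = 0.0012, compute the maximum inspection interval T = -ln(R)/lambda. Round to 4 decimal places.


R_target = 0.923
lambda = 0.0012
-ln(0.923) = 0.0801
T = 0.0801 / 0.0012
T = 66.7717

66.7717


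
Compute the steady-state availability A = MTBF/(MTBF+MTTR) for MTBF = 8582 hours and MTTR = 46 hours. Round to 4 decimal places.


MTBF = 8582
MTTR = 46
MTBF + MTTR = 8628
A = 8582 / 8628
A = 0.9947

0.9947


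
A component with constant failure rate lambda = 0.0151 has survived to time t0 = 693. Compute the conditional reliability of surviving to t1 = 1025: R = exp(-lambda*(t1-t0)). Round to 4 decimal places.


lambda = 0.0151
t0 = 693, t1 = 1025
t1 - t0 = 332
lambda * (t1-t0) = 0.0151 * 332 = 5.0132
R = exp(-5.0132)
R = 0.0066

0.0066


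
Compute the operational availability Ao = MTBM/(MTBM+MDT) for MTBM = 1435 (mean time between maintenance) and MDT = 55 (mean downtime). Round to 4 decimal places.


MTBM = 1435
MDT = 55
MTBM + MDT = 1490
Ao = 1435 / 1490
Ao = 0.9631

0.9631


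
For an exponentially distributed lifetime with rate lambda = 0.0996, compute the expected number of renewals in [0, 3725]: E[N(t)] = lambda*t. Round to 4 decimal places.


lambda = 0.0996
t = 3725
E[N(t)] = lambda * t
E[N(t)] = 0.0996 * 3725
E[N(t)] = 371.01

371.01


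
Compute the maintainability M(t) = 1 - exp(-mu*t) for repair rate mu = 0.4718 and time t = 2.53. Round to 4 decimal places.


mu = 0.4718, t = 2.53
mu * t = 0.4718 * 2.53 = 1.1937
exp(-1.1937) = 0.3031
M(t) = 1 - 0.3031
M(t) = 0.6969

0.6969


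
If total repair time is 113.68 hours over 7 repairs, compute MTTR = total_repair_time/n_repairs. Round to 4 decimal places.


total_repair_time = 113.68
n_repairs = 7
MTTR = 113.68 / 7
MTTR = 16.24

16.24


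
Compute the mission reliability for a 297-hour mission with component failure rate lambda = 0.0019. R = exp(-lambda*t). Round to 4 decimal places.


lambda = 0.0019
mission_time = 297
lambda * t = 0.0019 * 297 = 0.5643
R = exp(-0.5643)
R = 0.5688

0.5688


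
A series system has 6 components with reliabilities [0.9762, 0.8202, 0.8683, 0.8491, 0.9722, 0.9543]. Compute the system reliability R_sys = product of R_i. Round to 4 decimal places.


Components: [0.9762, 0.8202, 0.8683, 0.8491, 0.9722, 0.9543]
After component 1 (R=0.9762): product = 0.9762
After component 2 (R=0.8202): product = 0.8007
After component 3 (R=0.8683): product = 0.6952
After component 4 (R=0.8491): product = 0.5903
After component 5 (R=0.9722): product = 0.5739
After component 6 (R=0.9543): product = 0.5477
R_sys = 0.5477

0.5477


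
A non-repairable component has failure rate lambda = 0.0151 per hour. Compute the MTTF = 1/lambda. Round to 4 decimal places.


lambda = 0.0151
MTTF = 1 / 0.0151
MTTF = 66.2252

66.2252


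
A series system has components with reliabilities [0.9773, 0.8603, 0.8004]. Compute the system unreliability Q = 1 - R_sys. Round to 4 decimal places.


Components: [0.9773, 0.8603, 0.8004]
After component 1: product = 0.9773
After component 2: product = 0.8408
After component 3: product = 0.673
R_sys = 0.673
Q = 1 - 0.673 = 0.327

0.327


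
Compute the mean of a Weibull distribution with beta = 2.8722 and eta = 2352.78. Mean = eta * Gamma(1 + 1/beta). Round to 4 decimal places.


beta = 2.8722, eta = 2352.78
1/beta = 0.3482
1 + 1/beta = 1.3482
Gamma(1.3482) = 0.8913
Mean = 2352.78 * 0.8913
Mean = 2097.1254

2097.1254


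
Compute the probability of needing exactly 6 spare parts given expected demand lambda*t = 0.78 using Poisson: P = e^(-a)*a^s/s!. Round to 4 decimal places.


a = 0.78, s = 6
e^(-a) = e^(-0.78) = 0.4584
a^s = 0.78^6 = 0.2252
s! = 720
P = 0.4584 * 0.2252 / 720
P = 0.0001

0.0001


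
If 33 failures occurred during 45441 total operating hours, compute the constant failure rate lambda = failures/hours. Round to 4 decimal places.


failures = 33
total_hours = 45441
lambda = 33 / 45441
lambda = 0.0007

0.0007


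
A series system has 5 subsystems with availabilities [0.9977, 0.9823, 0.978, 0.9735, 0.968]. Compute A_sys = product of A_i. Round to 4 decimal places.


Subsystems: [0.9977, 0.9823, 0.978, 0.9735, 0.968]
After subsystem 1 (A=0.9977): product = 0.9977
After subsystem 2 (A=0.9823): product = 0.98
After subsystem 3 (A=0.978): product = 0.9585
After subsystem 4 (A=0.9735): product = 0.9331
After subsystem 5 (A=0.968): product = 0.9032
A_sys = 0.9032

0.9032


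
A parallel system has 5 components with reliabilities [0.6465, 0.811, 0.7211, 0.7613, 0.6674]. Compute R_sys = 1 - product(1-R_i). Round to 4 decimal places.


Components: [0.6465, 0.811, 0.7211, 0.7613, 0.6674]
(1 - 0.6465) = 0.3535, running product = 0.3535
(1 - 0.811) = 0.189, running product = 0.0668
(1 - 0.7211) = 0.2789, running product = 0.0186
(1 - 0.7613) = 0.2387, running product = 0.0044
(1 - 0.6674) = 0.3326, running product = 0.0015
Product of (1-R_i) = 0.0015
R_sys = 1 - 0.0015 = 0.9985

0.9985


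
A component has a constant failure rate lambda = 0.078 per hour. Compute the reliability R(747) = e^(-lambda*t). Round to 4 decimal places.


lambda = 0.078
t = 747
lambda * t = 58.266
R(t) = e^(-58.266)
R(t) = 0.0

0.0


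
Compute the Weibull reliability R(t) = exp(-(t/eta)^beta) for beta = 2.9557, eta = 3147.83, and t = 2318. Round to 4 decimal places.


beta = 2.9557, eta = 3147.83, t = 2318
t/eta = 2318 / 3147.83 = 0.7364
(t/eta)^beta = 0.7364^2.9557 = 0.4048
R(t) = exp(-0.4048)
R(t) = 0.6671

0.6671


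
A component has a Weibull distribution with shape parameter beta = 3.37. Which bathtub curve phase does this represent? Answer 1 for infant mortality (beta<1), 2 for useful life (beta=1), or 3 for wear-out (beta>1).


beta = 3.37
Compare beta to 1:
beta < 1 => infant mortality (phase 1)
beta = 1 => useful life (phase 2)
beta > 1 => wear-out (phase 3)
Since beta = 3.37, this is wear-out (increasing failure rate)
Phase = 3

3


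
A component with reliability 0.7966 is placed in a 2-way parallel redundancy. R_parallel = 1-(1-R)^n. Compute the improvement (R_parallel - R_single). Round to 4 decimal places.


R_single = 0.7966, n = 2
1 - R_single = 0.2034
(1 - R_single)^n = 0.2034^2 = 0.0414
R_parallel = 1 - 0.0414 = 0.9586
Improvement = 0.9586 - 0.7966
Improvement = 0.162

0.162


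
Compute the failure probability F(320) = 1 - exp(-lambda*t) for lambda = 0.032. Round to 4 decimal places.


lambda = 0.032, t = 320
lambda * t = 10.24
exp(-10.24) = 0.0
F(t) = 1 - 0.0
F(t) = 1.0

1.0


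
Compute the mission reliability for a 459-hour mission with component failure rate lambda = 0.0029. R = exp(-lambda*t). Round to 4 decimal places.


lambda = 0.0029
mission_time = 459
lambda * t = 0.0029 * 459 = 1.3311
R = exp(-1.3311)
R = 0.2642

0.2642


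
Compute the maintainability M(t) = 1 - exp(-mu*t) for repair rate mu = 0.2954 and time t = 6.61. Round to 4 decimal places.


mu = 0.2954, t = 6.61
mu * t = 0.2954 * 6.61 = 1.9526
exp(-1.9526) = 0.1419
M(t) = 1 - 0.1419
M(t) = 0.8581

0.8581


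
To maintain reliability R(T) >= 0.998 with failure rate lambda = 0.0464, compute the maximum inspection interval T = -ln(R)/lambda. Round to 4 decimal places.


R_target = 0.998
lambda = 0.0464
-ln(0.998) = 0.002
T = 0.002 / 0.0464
T = 0.0431

0.0431


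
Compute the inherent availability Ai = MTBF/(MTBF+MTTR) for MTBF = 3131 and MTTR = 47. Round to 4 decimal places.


MTBF = 3131
MTTR = 47
MTBF + MTTR = 3178
Ai = 3131 / 3178
Ai = 0.9852

0.9852


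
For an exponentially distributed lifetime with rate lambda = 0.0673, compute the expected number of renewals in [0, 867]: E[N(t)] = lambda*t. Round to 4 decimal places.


lambda = 0.0673
t = 867
E[N(t)] = lambda * t
E[N(t)] = 0.0673 * 867
E[N(t)] = 58.3491

58.3491


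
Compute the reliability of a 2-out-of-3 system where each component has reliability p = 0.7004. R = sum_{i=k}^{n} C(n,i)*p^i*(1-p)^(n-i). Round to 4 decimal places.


k = 2, n = 3, p = 0.7004
i=2: C(3,2)=3 * 0.7004^2 * 0.2996^1 = 0.4409
i=3: C(3,3)=1 * 0.7004^3 * 0.2996^0 = 0.3436
R = sum of terms = 0.7845

0.7845


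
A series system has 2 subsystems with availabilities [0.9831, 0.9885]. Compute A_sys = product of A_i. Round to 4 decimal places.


Subsystems: [0.9831, 0.9885]
After subsystem 1 (A=0.9831): product = 0.9831
After subsystem 2 (A=0.9885): product = 0.9718
A_sys = 0.9718

0.9718


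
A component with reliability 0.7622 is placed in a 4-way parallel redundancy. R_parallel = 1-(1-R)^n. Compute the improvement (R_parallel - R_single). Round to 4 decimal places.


R_single = 0.7622, n = 4
1 - R_single = 0.2378
(1 - R_single)^n = 0.2378^4 = 0.0032
R_parallel = 1 - 0.0032 = 0.9968
Improvement = 0.9968 - 0.7622
Improvement = 0.2346

0.2346


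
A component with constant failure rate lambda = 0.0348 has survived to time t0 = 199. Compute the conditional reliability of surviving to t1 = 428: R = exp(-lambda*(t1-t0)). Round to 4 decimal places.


lambda = 0.0348
t0 = 199, t1 = 428
t1 - t0 = 229
lambda * (t1-t0) = 0.0348 * 229 = 7.9692
R = exp(-7.9692)
R = 0.0003

0.0003


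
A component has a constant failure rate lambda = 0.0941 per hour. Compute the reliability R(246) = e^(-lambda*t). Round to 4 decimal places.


lambda = 0.0941
t = 246
lambda * t = 23.1486
R(t) = e^(-23.1486)
R(t) = 0.0

0.0


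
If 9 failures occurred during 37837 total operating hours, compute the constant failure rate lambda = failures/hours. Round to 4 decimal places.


failures = 9
total_hours = 37837
lambda = 9 / 37837
lambda = 0.0002

0.0002


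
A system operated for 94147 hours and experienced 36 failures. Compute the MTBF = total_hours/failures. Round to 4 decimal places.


total_hours = 94147
failures = 36
MTBF = 94147 / 36
MTBF = 2615.1944

2615.1944
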